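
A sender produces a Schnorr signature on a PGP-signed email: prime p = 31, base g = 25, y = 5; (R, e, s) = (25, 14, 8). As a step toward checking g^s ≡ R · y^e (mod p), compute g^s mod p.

5

25^2 = 625 ≡ 5
25^4 ≡ 5^2 = 25
25^8 ≡ 25^2 = 625 ≡ 5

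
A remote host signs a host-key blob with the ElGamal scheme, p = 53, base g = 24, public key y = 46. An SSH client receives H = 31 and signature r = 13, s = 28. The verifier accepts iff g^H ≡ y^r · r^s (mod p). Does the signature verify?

verifies

Left side g^H mod p:
24^2 = 576 ≡ 46
24^4 ≡ 46^2 = 2116 ≡ 49
24^8 ≡ 49^2 = 2401 ≡ 16
24^16 ≡ 16^2 = 256 ≡ 44
31 = 16 + 8 + 4 + 2 + 1, so 24^31 ≡ 44·16·49·46·24 ≡ 10 (mod 53)
Right side y^r · r^s mod p:
46^2 = 2116 ≡ 49
46^4 ≡ 49^2 = 2401 ≡ 16
46^8 ≡ 16^2 = 256 ≡ 44
13 = 8 + 4 + 1, so 46^13 ≡ 44·16·46 ≡ 1 (mod 53)
13^2 = 169 ≡ 10
13^4 ≡ 10^2 = 100 ≡ 47
13^8 ≡ 47^2 = 2209 ≡ 36
13^16 ≡ 36^2 = 1296 ≡ 24
28 = 16 + 8 + 4, so 13^28 ≡ 24·36·47 ≡ 10 (mod 53)
1·10 = 10 ≡ 10 (mod 53)
10 ≡ 10 (mod 53), so the signature is genuine.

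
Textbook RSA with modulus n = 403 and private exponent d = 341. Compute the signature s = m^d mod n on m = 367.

347

m^341 mod 403 = 347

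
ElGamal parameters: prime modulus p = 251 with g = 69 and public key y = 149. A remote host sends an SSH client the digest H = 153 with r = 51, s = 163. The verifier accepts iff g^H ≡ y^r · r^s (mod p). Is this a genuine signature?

genuine

Left side g^H mod p:
69^2 = 4761 ≡ 243
69^4 ≡ 243^2 = 59049 ≡ 64
69^8 ≡ 64^2 = 4096 ≡ 80
69^16 ≡ 80^2 = 6400 ≡ 125
69^32 ≡ 125^2 = 15625 ≡ 63
69^64 ≡ 63^2 = 3969 ≡ 204
69^128 ≡ 204^2 = 41616 ≡ 201
153 = 128 + 16 + 8 + 1, so 69^153 ≡ 201·125·80·69 ≡ 201 (mod 251)
Right side y^r · r^s mod p:
149^2 = 22201 ≡ 113
149^4 ≡ 113^2 = 12769 ≡ 219
149^8 ≡ 219^2 = 47961 ≡ 20
149^16 ≡ 20^2 = 400 ≡ 149
149^32 ≡ 149^2 = 22201 ≡ 113
51 = 32 + 16 + 2 + 1, so 149^51 ≡ 113·149·113·149 ≡ 149 (mod 251)
51^2 = 2601 ≡ 91
51^4 ≡ 91^2 = 8281 ≡ 249
51^8 ≡ 249^2 = 62001 ≡ 4
51^16 ≡ 4^2 = 16
51^32 ≡ 16^2 = 256 ≡ 5
51^64 ≡ 5^2 = 25
51^128 ≡ 25^2 = 625 ≡ 123
163 = 128 + 32 + 2 + 1, so 51^163 ≡ 123·5·91·51 ≡ 94 (mod 251)
149·94 = 14006 ≡ 201 (mod 251)
201 ≡ 201 (mod 251), so the signature is genuine.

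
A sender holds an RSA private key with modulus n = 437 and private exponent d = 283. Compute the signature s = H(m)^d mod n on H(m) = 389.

158

Squares mod 437: (H(m))^1≡389, (H(m))^2≡119, (H(m))^4≡177, (H(m))^8≡302, (H(m))^16≡308, (H(m))^32≡35, (H(m))^64≡351, (H(m))^128≡404, (H(m))^256≡215
283 = 256 + 16 + 8 + 2 + 1, so (H(m))^283 ≡ 215·308·302·119·389 ≡ 158 (mod 437)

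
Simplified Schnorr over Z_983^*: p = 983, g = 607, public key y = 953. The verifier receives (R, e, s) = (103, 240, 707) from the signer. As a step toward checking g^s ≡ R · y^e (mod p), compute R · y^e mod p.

901

Squares mod 983: 953^1≡953, 953^2≡900, 953^4≡8, 953^8≡64, 953^16≡164, 953^32≡355, 953^64≡201, 953^128≡98
240 = 128 + 64 + 32 + 16, so 953^240 ≡ 98·201·355·164 ≡ 610 (mod 983)
R · y^e ≡ 103·610 = 62830 ≡ 901 (mod 983)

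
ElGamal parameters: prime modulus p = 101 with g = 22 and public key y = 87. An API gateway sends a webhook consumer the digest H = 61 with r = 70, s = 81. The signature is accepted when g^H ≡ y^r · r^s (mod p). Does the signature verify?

Left side g^H mod p:
Squares mod 101: 22^1≡22, 22^2≡80, 22^4≡37, 22^8≡56, 22^16≡5, 22^32≡25
61 = 32 + 16 + 8 + 4 + 1, so 22^61 ≡ 25·5·56·37·22 ≡ 85 (mod 101)
Right side y^r · r^s mod p:
Squares mod 101: 87^1≡87, 87^2≡95, 87^4≡36, 87^8≡84, 87^16≡87, 87^32≡95, 87^64≡36
70 = 64 + 4 + 2, so 87^70 ≡ 36·36·95 ≡ 1 (mod 101)
Squares mod 101: 70^1≡70, 70^2≡52, 70^4≡78, 70^8≡24, 70^16≡71, 70^32≡92, 70^64≡81
81 = 64 + 16 + 1, so 70^81 ≡ 81·71·70 ≡ 85 (mod 101)
1·85 = 85 ≡ 85 (mod 101)
85 ≡ 85 (mod 101), so the signature is genuine.

verifies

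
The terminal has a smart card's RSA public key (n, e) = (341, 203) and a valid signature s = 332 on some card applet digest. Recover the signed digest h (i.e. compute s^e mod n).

96

s^203 mod 341 = 96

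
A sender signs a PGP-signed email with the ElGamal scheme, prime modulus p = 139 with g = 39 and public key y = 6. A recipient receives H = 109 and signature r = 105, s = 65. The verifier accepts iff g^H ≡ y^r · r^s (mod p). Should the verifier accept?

reject

Left side g^H mod p:
Squares mod 139: 39^1≡39, 39^2≡131, 39^4≡64, 39^8≡65, 39^16≡55, 39^32≡106, 39^64≡116
109 = 64 + 32 + 8 + 4 + 1, so 39^109 ≡ 116·106·65·64·39 ≡ 60 (mod 139)
Right side y^r · r^s mod p:
Squares mod 139: 6^1≡6, 6^2≡36, 6^4≡45, 6^8≡79, 6^16≡125, 6^32≡57, 6^64≡52
105 = 64 + 32 + 8 + 1, so 6^105 ≡ 52·57·79·6 ≡ 63 (mod 139)
Squares mod 139: 105^1≡105, 105^2≡44, 105^4≡129, 105^8≡100, 105^16≡131, 105^32≡64, 105^64≡65
65 = 64 + 1, so 105^65 ≡ 65·105 ≡ 14 (mod 139)
63·14 = 882 ≡ 48 (mod 139)
60 ≠ 48, so verification fails.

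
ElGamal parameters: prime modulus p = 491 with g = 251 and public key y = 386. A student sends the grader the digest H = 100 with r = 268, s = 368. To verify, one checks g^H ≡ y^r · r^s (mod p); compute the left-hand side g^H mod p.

Squares mod 491: 251^1≡251, 251^2≡153, 251^4≡332, 251^8≡240, 251^16≡153, 251^32≡332, 251^64≡240
100 = 64 + 32 + 4, so 251^100 ≡ 240·332·332 ≡ 153 (mod 491)

153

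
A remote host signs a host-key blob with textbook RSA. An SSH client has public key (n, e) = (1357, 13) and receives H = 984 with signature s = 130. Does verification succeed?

s^2 ≡ 130^2 = 16900 ≡ 616
s^4 ≡ 616^2 = 379456 ≡ 853
s^8 ≡ 853^2 = 727609 ≡ 257
13 = 8 + 4 + 1, so s^13 ≡ 257·853·130 ≡ 373 (mod 1357)
The recovered value 373 does not match the digest 984.

fails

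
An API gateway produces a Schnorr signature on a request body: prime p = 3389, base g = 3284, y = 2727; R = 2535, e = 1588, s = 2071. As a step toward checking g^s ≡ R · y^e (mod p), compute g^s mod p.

195

3284^2 = 10784656 ≡ 858
3284^4 ≡ 858^2 = 736164 ≡ 751
3284^8 ≡ 751^2 = 564001 ≡ 1427
3284^16 ≡ 1427^2 = 2036329 ≡ 2929
3284^32 ≡ 2929^2 = 8579041 ≡ 1482
3284^64 ≡ 1482^2 = 2196324 ≡ 252
3284^128 ≡ 252^2 = 63504 ≡ 2502
3284^256 ≡ 2502^2 = 6260004 ≡ 521
3284^512 ≡ 521^2 = 271441 ≡ 321
3284^1024 ≡ 321^2 = 103041 ≡ 1371
3284^2048 ≡ 1371^2 = 1879641 ≡ 2135
2071 = 2048 + 16 + 4 + 2 + 1, so 3284^2071 ≡ 2135·2929·751·858·3284 ≡ 195 (mod 3389)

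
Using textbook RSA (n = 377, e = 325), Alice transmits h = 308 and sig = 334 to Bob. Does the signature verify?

sig^2 ≡ 334^2 = 111556 ≡ 341
sig^4 ≡ 341^2 = 116281 ≡ 165
sig^8 ≡ 165^2 = 27225 ≡ 81
sig^16 ≡ 81^2 = 6561 ≡ 152
sig^32 ≡ 152^2 = 23104 ≡ 107
sig^64 ≡ 107^2 = 11449 ≡ 139
sig^128 ≡ 139^2 = 19321 ≡ 94
sig^256 ≡ 94^2 = 8836 ≡ 165
325 = 256 + 64 + 4 + 1, so sig^325 ≡ 165·139·165·334 ≡ 308 (mod 377)
Since 308 equals the digest 308, verification succeeds.

verifies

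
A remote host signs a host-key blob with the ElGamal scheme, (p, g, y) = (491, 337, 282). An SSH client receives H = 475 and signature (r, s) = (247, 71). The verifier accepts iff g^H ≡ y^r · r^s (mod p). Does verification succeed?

passes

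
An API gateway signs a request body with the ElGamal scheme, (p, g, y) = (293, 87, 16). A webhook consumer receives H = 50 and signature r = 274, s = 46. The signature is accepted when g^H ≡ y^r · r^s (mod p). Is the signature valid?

Left side g^H mod p:
87^50 mod 293 = 95
Right side y^r · r^s mod p:
16^274 mod 293 = 17
274^46 mod 293 = 238
17·238 = 4046 ≡ 237 (mod 293)
95 ≠ 237, so verification fails.

invalid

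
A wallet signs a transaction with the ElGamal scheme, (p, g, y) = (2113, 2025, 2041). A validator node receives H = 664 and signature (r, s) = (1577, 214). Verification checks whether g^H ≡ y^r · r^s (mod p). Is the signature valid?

valid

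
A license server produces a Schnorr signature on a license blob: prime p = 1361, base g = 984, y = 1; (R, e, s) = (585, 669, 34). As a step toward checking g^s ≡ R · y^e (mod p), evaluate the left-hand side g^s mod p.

585

984^2 = 968256 ≡ 585
984^4 ≡ 585^2 = 342225 ≡ 614
984^8 ≡ 614^2 = 376996 ≡ 1360
984^16 ≡ 1360^2 = 1849600 ≡ 1
984^32 ≡ 1^2 = 1
34 = 32 + 2, so 984^34 ≡ 1·585 ≡ 585 (mod 1361)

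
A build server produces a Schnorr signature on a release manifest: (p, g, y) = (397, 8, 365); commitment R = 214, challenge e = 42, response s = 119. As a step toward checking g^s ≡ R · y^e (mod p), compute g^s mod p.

8^2 = 64
8^4 ≡ 64^2 = 4096 ≡ 126
8^8 ≡ 126^2 = 15876 ≡ 393
8^16 ≡ 393^2 = 154449 ≡ 16
8^32 ≡ 16^2 = 256
8^64 ≡ 256^2 = 65536 ≡ 31
119 = 64 + 32 + 16 + 4 + 2 + 1, so 8^119 ≡ 31·256·16·126·64·8 ≡ 32 (mod 397)

32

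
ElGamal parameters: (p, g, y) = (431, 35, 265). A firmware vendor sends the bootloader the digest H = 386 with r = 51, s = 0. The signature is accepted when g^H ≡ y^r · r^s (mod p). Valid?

Left side g^H mod p:
35^386 mod 431 = 182
Right side y^r · r^s mod p:
265^51 mod 431 = 182
51^0 mod 431 = 1
182·1 = 182 ≡ 182 (mod 431)
182 ≡ 182 (mod 431), so the signature is genuine.

yes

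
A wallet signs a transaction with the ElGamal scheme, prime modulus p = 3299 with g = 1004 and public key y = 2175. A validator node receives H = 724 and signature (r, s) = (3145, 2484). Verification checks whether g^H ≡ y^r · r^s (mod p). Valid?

Left side g^H mod p:
1004^2 = 1008016 ≡ 1821
1004^4 ≡ 1821^2 = 3316041 ≡ 546
1004^8 ≡ 546^2 = 298116 ≡ 1206
1004^16 ≡ 1206^2 = 1454436 ≡ 2876
1004^32 ≡ 2876^2 = 8271376 ≡ 783
1004^64 ≡ 783^2 = 613089 ≡ 2774
1004^128 ≡ 2774^2 = 7695076 ≡ 1808
1004^256 ≡ 1808^2 = 3268864 ≡ 2854
1004^512 ≡ 2854^2 = 8145316 ≡ 85
724 = 512 + 128 + 64 + 16 + 4, so 1004^724 ≡ 85·1808·2774·2876·546 ≡ 182 (mod 3299)
Right side y^r · r^s mod p:
2175^2 = 4730625 ≡ 3158
2175^4 ≡ 3158^2 = 9972964 ≡ 87
2175^8 ≡ 87^2 = 7569 ≡ 971
2175^16 ≡ 971^2 = 942841 ≡ 2626
2175^32 ≡ 2626^2 = 6895876 ≡ 966
2175^64 ≡ 966^2 = 933156 ≡ 2838
2175^128 ≡ 2838^2 = 8054244 ≡ 1385
2175^256 ≡ 1385^2 = 1918225 ≡ 1506
2175^512 ≡ 1506^2 = 2268036 ≡ 1623
2175^1024 ≡ 1623^2 = 2634129 ≡ 1527
2175^2048 ≡ 1527^2 = 2331729 ≡ 2635
3145 = 2048 + 1024 + 64 + 8 + 1, so 2175^3145 ≡ 2635·1527·2838·971·2175 ≡ 1086 (mod 3299)
3145^2 = 9891025 ≡ 623
3145^4 ≡ 623^2 = 388129 ≡ 2146
3145^8 ≡ 2146^2 = 4605316 ≡ 3211
3145^16 ≡ 3211^2 = 10310521 ≡ 1146
3145^32 ≡ 1146^2 = 1313316 ≡ 314
3145^64 ≡ 314^2 = 98596 ≡ 2925
3145^128 ≡ 2925^2 = 8555625 ≡ 1318
3145^256 ≡ 1318^2 = 1737124 ≡ 1850
3145^512 ≡ 1850^2 = 3422500 ≡ 1437
3145^1024 ≡ 1437^2 = 2064969 ≡ 3094
3145^2048 ≡ 3094^2 = 9572836 ≡ 2437
2484 = 2048 + 256 + 128 + 32 + 16 + 4, so 3145^2484 ≡ 2437·1850·1318·314·1146·2146 ≡ 389 (mod 3299)
1086·389 = 422454 ≡ 182 (mod 3299)
182 ≡ 182 (mod 3299), so the signature is genuine.

yes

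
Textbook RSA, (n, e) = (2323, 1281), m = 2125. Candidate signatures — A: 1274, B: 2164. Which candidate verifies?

B

Candidate A: 1274^2 = 1623076 ≡ 1622; 1274^4 ≡ 1622^2 = 2630884 ≡ 1248; 1274^8 ≡ 1248^2 = 1557504 ≡ 1094; 1274^16 ≡ 1094^2 = 1196836 ≡ 491; 1274^32 ≡ 491^2 = 241081 ≡ 1812; 1274^64 ≡ 1812^2 = 3283344 ≡ 945; 1274^128 ≡ 945^2 = 893025 ≡ 993; 1274^256 ≡ 993^2 = 986049 ≡ 1097; 1274^512 ≡ 1097^2 = 1203409 ≡ 95; 1274^1024 ≡ 95^2 = 9025 ≡ 2056; 1281 = 1024 + 256 + 1, so 1274^1281 ≡ 2056·1097·1274 ≡ 1779 (mod 2323)
Candidate B: 2164^2 = 4682896 ≡ 2051; 2164^4 ≡ 2051^2 = 4206601 ≡ 1971; 2164^8 ≡ 1971^2 = 3884841 ≡ 785; 2164^16 ≡ 785^2 = 616225 ≡ 630; 2164^32 ≡ 630^2 = 396900 ≡ 1990; 2164^64 ≡ 1990^2 = 3960100 ≡ 1708; 2164^128 ≡ 1708^2 = 2917264 ≡ 1899; 2164^256 ≡ 1899^2 = 3606201 ≡ 905; 2164^512 ≡ 905^2 = 819025 ≡ 1329; 2164^1024 ≡ 1329^2 = 1766241 ≡ 761; 1281 = 1024 + 256 + 1, so 2164^1281 ≡ 761·905·2164 ≡ 2125 (mod 2323)
  → matches m = 2125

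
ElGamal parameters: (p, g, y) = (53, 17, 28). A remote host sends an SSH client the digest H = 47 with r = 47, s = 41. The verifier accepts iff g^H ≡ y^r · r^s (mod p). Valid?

Left side g^H mod p:
17^47 mod 53 = 4
Right side y^r · r^s mod p:
28^47 mod 53 = 13
47^41 mod 53 = 36
13·36 = 468 ≡ 44 (mod 53)
4 ≠ 44, so verification fails.

no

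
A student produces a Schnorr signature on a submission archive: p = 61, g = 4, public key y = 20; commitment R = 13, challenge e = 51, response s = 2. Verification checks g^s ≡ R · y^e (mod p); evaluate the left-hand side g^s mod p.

16

4^2 = 16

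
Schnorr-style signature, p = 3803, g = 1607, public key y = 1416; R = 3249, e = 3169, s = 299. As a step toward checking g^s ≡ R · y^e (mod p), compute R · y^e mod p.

1416^3169 mod 3803 = 1101
R · y^e ≡ 3249·1101 = 3577149 ≡ 2329 (mod 3803)

2329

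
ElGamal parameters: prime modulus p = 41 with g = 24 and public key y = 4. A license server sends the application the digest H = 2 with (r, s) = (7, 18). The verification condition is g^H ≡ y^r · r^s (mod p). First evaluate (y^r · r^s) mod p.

4^2 = 16
4^4 ≡ 16^2 = 256 ≡ 10
7 = 4 + 2 + 1, so 4^7 ≡ 10·16·4 ≡ 25 (mod 41)
7^2 = 49 ≡ 8
7^4 ≡ 8^2 = 64 ≡ 23
7^8 ≡ 23^2 = 529 ≡ 37
7^16 ≡ 37^2 = 1369 ≡ 16
18 = 16 + 2, so 7^18 ≡ 16·8 ≡ 5 (mod 41)
y^r · r^s ≡ 25·5 = 125 ≡ 2 (mod 41)

2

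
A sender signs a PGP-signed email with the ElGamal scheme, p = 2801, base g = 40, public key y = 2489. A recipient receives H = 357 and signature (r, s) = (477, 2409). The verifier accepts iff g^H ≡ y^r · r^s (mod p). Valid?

Left side g^H mod p:
40^2 = 1600
40^4 ≡ 1600^2 = 2560000 ≡ 2687
40^8 ≡ 2687^2 = 7219969 ≡ 1792
40^16 ≡ 1792^2 = 3211264 ≡ 1318
40^32 ≡ 1318^2 = 1737124 ≡ 504
40^64 ≡ 504^2 = 254016 ≡ 1926
40^128 ≡ 1926^2 = 3709476 ≡ 952
40^256 ≡ 952^2 = 906304 ≡ 1581
357 = 256 + 64 + 32 + 4 + 1, so 40^357 ≡ 1581·1926·504·2687·40 ≡ 782 (mod 2801)
Right side y^r · r^s mod p:
2489^2 = 6195121 ≡ 2110
2489^4 ≡ 2110^2 = 4452100 ≡ 1311
2489^8 ≡ 1311^2 = 1718721 ≡ 1708
2489^16 ≡ 1708^2 = 2917264 ≡ 1423
2489^32 ≡ 1423^2 = 2024929 ≡ 2607
2489^64 ≡ 2607^2 = 6796449 ≡ 1223
2489^128 ≡ 1223^2 = 1495729 ≡ 2796
2489^256 ≡ 2796^2 = 7817616 ≡ 25
477 = 256 + 128 + 64 + 16 + 8 + 4 + 1, so 2489^477 ≡ 25·2796·1223·1423·1708·1311·2489 ≡ 716 (mod 2801)
477^2 = 227529 ≡ 648
477^4 ≡ 648^2 = 419904 ≡ 2555
477^8 ≡ 2555^2 = 6528025 ≡ 1695
477^16 ≡ 1695^2 = 2873025 ≡ 2000
477^32 ≡ 2000^2 = 4000000 ≡ 172
477^64 ≡ 172^2 = 29584 ≡ 1574
477^128 ≡ 1574^2 = 2477476 ≡ 1392
477^256 ≡ 1392^2 = 1937664 ≡ 2173
477^512 ≡ 2173^2 = 4721929 ≡ 2244
477^1024 ≡ 2244^2 = 5035536 ≡ 2139
477^2048 ≡ 2139^2 = 4575321 ≡ 1288
2409 = 2048 + 256 + 64 + 32 + 8 + 1, so 477^2409 ≡ 1288·2173·1574·172·1695·477 ≡ 2155 (mod 2801)
716·2155 = 1542980 ≡ 2430 (mod 2801)
782 ≠ 2430, so verification fails.

no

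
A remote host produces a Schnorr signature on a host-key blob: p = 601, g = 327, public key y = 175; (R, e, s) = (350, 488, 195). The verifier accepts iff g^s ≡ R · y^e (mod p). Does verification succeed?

g^s mod p:
327^2 = 106929 ≡ 552
327^4 ≡ 552^2 = 304704 ≡ 598
327^8 ≡ 598^2 = 357604 ≡ 9
327^16 ≡ 9^2 = 81
327^32 ≡ 81^2 = 6561 ≡ 551
327^64 ≡ 551^2 = 303601 ≡ 96
327^128 ≡ 96^2 = 9216 ≡ 201
195 = 128 + 64 + 2 + 1, so 327^195 ≡ 201·96·552·327 ≡ 435 (mod 601)
R · y^e mod p:
175^2 = 30625 ≡ 575
175^4 ≡ 575^2 = 330625 ≡ 75
175^8 ≡ 75^2 = 5625 ≡ 216
175^16 ≡ 216^2 = 46656 ≡ 379
175^32 ≡ 379^2 = 143641 ≡ 2
175^64 ≡ 2^2 = 4
175^128 ≡ 4^2 = 16
175^256 ≡ 16^2 = 256
488 = 256 + 128 + 64 + 32 + 8, so 175^488 ≡ 256·16·4·2·216 ≡ 512 (mod 601)
350·512 = 179200 ≡ 102 (mod 601)
435 ≠ 102; the check fails.

fails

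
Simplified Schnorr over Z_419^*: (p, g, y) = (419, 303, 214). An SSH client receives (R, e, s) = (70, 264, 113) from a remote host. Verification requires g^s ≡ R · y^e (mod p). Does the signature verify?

g^s mod p:
303^113 mod 419 = 382
R · y^e mod p:
214^264 mod 419 = 215
70·215 = 15050 ≡ 385 (mod 419)
382 ≠ 385; the check fails.

does not verify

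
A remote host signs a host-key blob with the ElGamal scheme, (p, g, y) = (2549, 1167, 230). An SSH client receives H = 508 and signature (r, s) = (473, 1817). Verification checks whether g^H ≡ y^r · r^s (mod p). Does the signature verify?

does not verify

Left side g^H mod p:
Squares mod 2549: 1167^1≡1167, 1167^2≡723, 1167^4≡184, 1167^8≡719, 1167^16≡2063, 1167^32≡1688, 1167^64≡2111, 1167^128≡669, 1167^256≡1486
508 = 256 + 128 + 64 + 32 + 16 + 8 + 4, so 1167^508 ≡ 1486·669·2111·1688·2063·719·184 ≡ 1528 (mod 2549)
Right side y^r · r^s mod p:
Squares mod 2549: 230^1≡230, 230^2≡1920, 230^4≡546, 230^8≡2432, 230^16≡944, 230^32≡1535, 230^64≡949, 230^128≡804, 230^256≡1519
473 = 256 + 128 + 64 + 16 + 8 + 1, so 230^473 ≡ 1519·804·949·944·2432·230 ≡ 1014 (mod 2549)
Squares mod 2549: 473^1≡473, 473^2≡1966, 473^4≡872, 473^8≡782, 473^16≡2313, 473^32≡2167, 473^64≡631, 473^128≡517, 473^256≡2193, 473^512≡1835, 473^1024≡2545
1817 = 1024 + 512 + 256 + 16 + 8 + 1, so 473^1817 ≡ 2545·1835·2193·2313·782·473 ≡ 2064 (mod 2549)
1014·2064 = 2092896 ≡ 167 (mod 2549)
1528 ≠ 167, so verification fails.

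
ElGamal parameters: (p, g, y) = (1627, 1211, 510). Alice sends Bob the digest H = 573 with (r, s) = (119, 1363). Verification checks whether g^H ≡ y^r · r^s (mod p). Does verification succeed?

fails

Left side g^H mod p:
1211^2 = 1466521 ≡ 594
1211^4 ≡ 594^2 = 352836 ≡ 1404
1211^8 ≡ 1404^2 = 1971216 ≡ 919
1211^16 ≡ 919^2 = 844561 ≡ 148
1211^32 ≡ 148^2 = 21904 ≡ 753
1211^64 ≡ 753^2 = 567009 ≡ 813
1211^128 ≡ 813^2 = 660969 ≡ 407
1211^256 ≡ 407^2 = 165649 ≡ 1322
1211^512 ≡ 1322^2 = 1747684 ≡ 286
573 = 512 + 32 + 16 + 8 + 4 + 1, so 1211^573 ≡ 286·753·148·919·1404·1211 ≡ 886 (mod 1627)
Right side y^r · r^s mod p:
510^2 = 260100 ≡ 1407
510^4 ≡ 1407^2 = 1979649 ≡ 1217
510^8 ≡ 1217^2 = 1481089 ≡ 519
510^16 ≡ 519^2 = 269361 ≡ 906
510^32 ≡ 906^2 = 820836 ≡ 828
510^64 ≡ 828^2 = 685584 ≡ 617
119 = 64 + 32 + 16 + 4 + 2 + 1, so 510^119 ≡ 617·828·906·1217·1407·510 ≡ 51 (mod 1627)
119^2 = 14161 ≡ 1145
119^4 ≡ 1145^2 = 1311025 ≡ 1290
119^8 ≡ 1290^2 = 1664100 ≡ 1306
119^16 ≡ 1306^2 = 1705636 ≡ 540
119^32 ≡ 540^2 = 291600 ≡ 367
119^64 ≡ 367^2 = 134689 ≡ 1275
119^128 ≡ 1275^2 = 1625625 ≡ 252
119^256 ≡ 252^2 = 63504 ≡ 51
119^512 ≡ 51^2 = 2601 ≡ 974
119^1024 ≡ 974^2 = 948676 ≡ 135
1363 = 1024 + 256 + 64 + 16 + 2 + 1, so 119^1363 ≡ 135·51·1275·540·1145·119 ≡ 321 (mod 1627)
51·321 = 16371 ≡ 101 (mod 1627)
886 ≠ 101, so verification fails.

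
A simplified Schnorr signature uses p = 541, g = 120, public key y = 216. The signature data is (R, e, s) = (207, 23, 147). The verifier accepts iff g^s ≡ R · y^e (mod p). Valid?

yes

g^s mod p:
Squares mod 541: 120^1≡120, 120^2≡334, 120^4≡110, 120^8≡198, 120^16≡252, 120^32≡207, 120^64≡110, 120^128≡198
147 = 128 + 16 + 2 + 1, so 120^147 ≡ 198·252·334·120 ≡ 294 (mod 541)
R · y^e mod p:
Squares mod 541: 216^1≡216, 216^2≡130, 216^4≡129, 216^8≡411, 216^16≡129
23 = 16 + 4 + 2 + 1, so 216^23 ≡ 129·129·130·216 ≡ 268 (mod 541)
207·268 = 55476 ≡ 294 (mod 541)
294 ≡ 294 (mod 541); signature holds.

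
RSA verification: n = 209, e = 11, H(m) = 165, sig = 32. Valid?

no

Squares mod 209: sig^1≡32, sig^2≡188, sig^4≡23, sig^8≡111
11 = 8 + 2 + 1, so sig^11 ≡ 111·188·32 ≡ 21 (mod 209)
21 ≠ 165, so verification fails.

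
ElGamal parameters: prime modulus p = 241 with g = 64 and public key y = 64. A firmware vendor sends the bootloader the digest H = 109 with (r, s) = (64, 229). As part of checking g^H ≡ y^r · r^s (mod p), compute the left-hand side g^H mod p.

64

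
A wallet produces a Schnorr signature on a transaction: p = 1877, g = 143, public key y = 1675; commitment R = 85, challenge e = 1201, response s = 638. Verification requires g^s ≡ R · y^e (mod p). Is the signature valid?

g^s mod p:
143^2 = 20449 ≡ 1679
143^4 ≡ 1679^2 = 2819041 ≡ 1664
143^8 ≡ 1664^2 = 2768896 ≡ 321
143^16 ≡ 321^2 = 103041 ≡ 1683
143^32 ≡ 1683^2 = 2832489 ≡ 96
143^64 ≡ 96^2 = 9216 ≡ 1708
143^128 ≡ 1708^2 = 2917264 ≡ 406
143^256 ≡ 406^2 = 164836 ≡ 1537
143^512 ≡ 1537^2 = 2362369 ≡ 1103
638 = 512 + 64 + 32 + 16 + 8 + 4 + 2, so 143^638 ≡ 1103·1708·96·1683·321·1664·1679 ≡ 222 (mod 1877)
R · y^e mod p:
1675^2 = 2805625 ≡ 1387
1675^4 ≡ 1387^2 = 1923769 ≡ 1721
1675^8 ≡ 1721^2 = 2961841 ≡ 1812
1675^16 ≡ 1812^2 = 3283344 ≡ 471
1675^32 ≡ 471^2 = 221841 ≡ 355
1675^64 ≡ 355^2 = 126025 ≡ 266
1675^128 ≡ 266^2 = 70756 ≡ 1307
1675^256 ≡ 1307^2 = 1708249 ≡ 179
1675^512 ≡ 179^2 = 32041 ≡ 132
1675^1024 ≡ 132^2 = 17424 ≡ 531
1201 = 1024 + 128 + 32 + 16 + 1, so 1675^1201 ≡ 531·1307·355·471·1675 ≡ 643 (mod 1877)
85·643 = 54655 ≡ 222 (mod 1877)
222 ≡ 222 (mod 1877); signature holds.

valid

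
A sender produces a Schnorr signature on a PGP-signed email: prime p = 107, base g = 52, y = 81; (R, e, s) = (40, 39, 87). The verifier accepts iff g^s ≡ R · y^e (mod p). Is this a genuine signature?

forged

g^s mod p:
52^87 mod 107 = 13
R · y^e mod p:
81^39 mod 107 = 4
40·4 = 160 ≡ 53 (mod 107)
13 ≠ 53; the check fails.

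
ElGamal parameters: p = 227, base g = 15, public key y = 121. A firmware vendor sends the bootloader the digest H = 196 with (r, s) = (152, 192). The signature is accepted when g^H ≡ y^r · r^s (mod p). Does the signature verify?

verifies

Left side g^H mod p:
Squares mod 227: 15^1≡15, 15^2≡225, 15^4≡4, 15^8≡16, 15^16≡29, 15^32≡160, 15^64≡176, 15^128≡104
196 = 128 + 64 + 4, so 15^196 ≡ 104·176·4 ≡ 122 (mod 227)
Right side y^r · r^s mod p:
Squares mod 227: 121^1≡121, 121^2≡113, 121^4≡57, 121^8≡71, 121^16≡47, 121^32≡166, 121^64≡89, 121^128≡203
152 = 128 + 16 + 8, so 121^152 ≡ 203·47·71 ≡ 43 (mod 227)
Squares mod 227: 152^1≡152, 152^2≡177, 152^4≡3, 152^8≡9, 152^16≡81, 152^32≡205, 152^64≡30, 152^128≡219
192 = 128 + 64, so 152^192 ≡ 219·30 ≡ 214 (mod 227)
43·214 = 9202 ≡ 122 (mod 227)
122 ≡ 122 (mod 227), so the signature is genuine.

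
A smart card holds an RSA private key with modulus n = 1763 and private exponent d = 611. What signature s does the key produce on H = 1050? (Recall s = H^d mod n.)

H^611 mod 1763 = 1009

1009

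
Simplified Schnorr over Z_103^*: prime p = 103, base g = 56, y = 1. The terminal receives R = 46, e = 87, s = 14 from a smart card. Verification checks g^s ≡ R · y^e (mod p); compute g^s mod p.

46

Squares mod 103: 56^1≡56, 56^2≡46, 56^4≡56, 56^8≡46
14 = 8 + 4 + 2, so 56^14 ≡ 46·56·46 ≡ 46 (mod 103)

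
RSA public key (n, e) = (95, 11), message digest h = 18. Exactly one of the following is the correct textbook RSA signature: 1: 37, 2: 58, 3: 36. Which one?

1

Candidate 1: Squares mod 95: 37^1≡37, 37^2≡39, 37^4≡1, 37^8≡1; 11 = 8 + 2 + 1, so 37^11 ≡ 1·39·37 ≡ 18 (mod 95)
  → matches h = 18
Candidate 2: Squares mod 95: 58^1≡58, 58^2≡39, 58^4≡1, 58^8≡1; 11 = 8 + 2 + 1, so 58^11 ≡ 1·39·58 ≡ 77 (mod 95)
Candidate 3: Squares mod 95: 36^1≡36, 36^2≡61, 36^4≡16, 36^8≡66; 11 = 8 + 2 + 1, so 36^11 ≡ 66·61·36 ≡ 61 (mod 95)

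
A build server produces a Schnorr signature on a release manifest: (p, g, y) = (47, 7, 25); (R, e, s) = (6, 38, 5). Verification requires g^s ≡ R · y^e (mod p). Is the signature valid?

g^s mod p:
7^2 = 49 ≡ 2
7^4 ≡ 2^2 = 4
5 = 4 + 1, so 7^5 ≡ 4·7 ≡ 28 (mod 47)
R · y^e mod p:
25^2 = 625 ≡ 14
25^4 ≡ 14^2 = 196 ≡ 8
25^8 ≡ 8^2 = 64 ≡ 17
25^16 ≡ 17^2 = 289 ≡ 7
25^32 ≡ 7^2 = 49 ≡ 2
38 = 32 + 4 + 2, so 25^38 ≡ 2·8·14 ≡ 36 (mod 47)
6·36 = 216 ≡ 28 (mod 47)
28 ≡ 28 (mod 47); signature holds.

valid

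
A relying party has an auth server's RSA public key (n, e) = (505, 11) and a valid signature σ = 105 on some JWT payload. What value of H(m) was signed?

380

σ^2 ≡ 105^2 = 11025 ≡ 420
σ^4 ≡ 420^2 = 176400 ≡ 155
σ^8 ≡ 155^2 = 24025 ≡ 290
11 = 8 + 2 + 1, so σ^11 ≡ 290·420·105 ≡ 380 (mod 505)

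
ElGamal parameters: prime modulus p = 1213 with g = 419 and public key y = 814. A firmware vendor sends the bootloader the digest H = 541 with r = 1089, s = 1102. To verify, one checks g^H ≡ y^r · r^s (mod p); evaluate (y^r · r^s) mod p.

339

814^2 = 662596 ≡ 298
814^4 ≡ 298^2 = 88804 ≡ 255
814^8 ≡ 255^2 = 65025 ≡ 736
814^16 ≡ 736^2 = 541696 ≡ 698
814^32 ≡ 698^2 = 487204 ≡ 791
814^64 ≡ 791^2 = 625681 ≡ 986
814^128 ≡ 986^2 = 972196 ≡ 583
814^256 ≡ 583^2 = 339889 ≡ 249
814^512 ≡ 249^2 = 62001 ≡ 138
814^1024 ≡ 138^2 = 19044 ≡ 849
1089 = 1024 + 64 + 1, so 814^1089 ≡ 849·986·814 ≡ 768 (mod 1213)
1089^2 = 1185921 ≡ 820
1089^4 ≡ 820^2 = 672400 ≡ 398
1089^8 ≡ 398^2 = 158404 ≡ 714
1089^16 ≡ 714^2 = 509796 ≡ 336
1089^32 ≡ 336^2 = 112896 ≡ 87
1089^64 ≡ 87^2 = 7569 ≡ 291
1089^128 ≡ 291^2 = 84681 ≡ 984
1089^256 ≡ 984^2 = 968256 ≡ 282
1089^512 ≡ 282^2 = 79524 ≡ 679
1089^1024 ≡ 679^2 = 461041 ≡ 101
1102 = 1024 + 64 + 8 + 4 + 2, so 1089^1102 ≡ 101·291·714·398·820 ≡ 280 (mod 1213)
y^r · r^s ≡ 768·280 = 215040 ≡ 339 (mod 1213)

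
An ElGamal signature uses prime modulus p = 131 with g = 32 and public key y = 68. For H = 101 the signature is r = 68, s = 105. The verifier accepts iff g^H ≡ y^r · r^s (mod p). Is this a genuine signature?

genuine

Left side g^H mod p:
32^2 = 1024 ≡ 107
32^4 ≡ 107^2 = 11449 ≡ 52
32^8 ≡ 52^2 = 2704 ≡ 84
32^16 ≡ 84^2 = 7056 ≡ 113
32^32 ≡ 113^2 = 12769 ≡ 62
32^64 ≡ 62^2 = 3844 ≡ 45
101 = 64 + 32 + 4 + 1, so 32^101 ≡ 45·62·52·32 ≡ 51 (mod 131)
Right side y^r · r^s mod p:
68^2 = 4624 ≡ 39
68^4 ≡ 39^2 = 1521 ≡ 80
68^8 ≡ 80^2 = 6400 ≡ 112
68^16 ≡ 112^2 = 12544 ≡ 99
68^32 ≡ 99^2 = 9801 ≡ 107
68^64 ≡ 107^2 = 11449 ≡ 52
68 = 64 + 4, so 68^68 ≡ 52·80 ≡ 99 (mod 131)
68^2 = 4624 ≡ 39
68^4 ≡ 39^2 = 1521 ≡ 80
68^8 ≡ 80^2 = 6400 ≡ 112
68^16 ≡ 112^2 = 12544 ≡ 99
68^32 ≡ 99^2 = 9801 ≡ 107
68^64 ≡ 107^2 = 11449 ≡ 52
105 = 64 + 32 + 8 + 1, so 68^105 ≡ 52·107·112·68 ≡ 68 (mod 131)
99·68 = 6732 ≡ 51 (mod 131)
51 ≡ 51 (mod 131), so the signature is genuine.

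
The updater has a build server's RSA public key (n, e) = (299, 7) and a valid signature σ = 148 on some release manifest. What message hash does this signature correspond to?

σ^2 ≡ 148^2 = 21904 ≡ 77
σ^4 ≡ 77^2 = 5929 ≡ 248
7 = 4 + 2 + 1, so σ^7 ≡ 248·77·148 ≡ 60 (mod 299)

60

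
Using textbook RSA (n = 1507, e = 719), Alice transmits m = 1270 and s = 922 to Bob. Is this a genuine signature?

genuine

s^719 mod 1507 = 1270
1270 = m, so the signature checks out.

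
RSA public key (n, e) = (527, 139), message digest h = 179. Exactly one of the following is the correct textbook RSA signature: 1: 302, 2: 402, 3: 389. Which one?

3

Candidate 1: Squares mod 527: 302^1≡302, 302^2≡33, 302^4≡35, 302^8≡171, 302^16≡256, 302^32≡188, 302^64≡35, 302^128≡171; 139 = 128 + 8 + 2 + 1, so 302^139 ≡ 171·171·33·302 ≡ 89 (mod 527)
Candidate 2: Squares mod 527: 402^1≡402, 402^2≡342, 402^4≡497, 402^8≡373, 402^16≡1, 402^32≡1, 402^64≡1, 402^128≡1; 139 = 128 + 8 + 2 + 1, so 402^139 ≡ 1·373·342·402 ≡ 216 (mod 527)
Candidate 3: Squares mod 527: 389^1≡389, 389^2≡72, 389^4≡441, 389^8≡18, 389^16≡324, 389^32≡103, 389^64≡69, 389^128≡18; 139 = 128 + 8 + 2 + 1, so 389^139 ≡ 18·18·72·389 ≡ 179 (mod 527)
  → matches h = 179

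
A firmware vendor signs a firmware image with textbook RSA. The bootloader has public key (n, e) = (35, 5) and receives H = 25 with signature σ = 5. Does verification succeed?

fails

Squares mod 35: σ^1≡5, σ^2≡25, σ^4≡30
5 = 4 + 1, so σ^5 ≡ 30·5 ≡ 10 (mod 35)
The recovered value 10 does not match the digest 25.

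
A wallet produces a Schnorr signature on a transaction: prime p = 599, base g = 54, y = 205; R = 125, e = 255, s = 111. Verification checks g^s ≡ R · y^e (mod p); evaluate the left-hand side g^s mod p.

54^2 = 2916 ≡ 520
54^4 ≡ 520^2 = 270400 ≡ 251
54^8 ≡ 251^2 = 63001 ≡ 106
54^16 ≡ 106^2 = 11236 ≡ 454
54^32 ≡ 454^2 = 206116 ≡ 60
54^64 ≡ 60^2 = 3600 ≡ 6
111 = 64 + 32 + 8 + 4 + 2 + 1, so 54^111 ≡ 6·60·106·251·520·54 ≡ 431 (mod 599)

431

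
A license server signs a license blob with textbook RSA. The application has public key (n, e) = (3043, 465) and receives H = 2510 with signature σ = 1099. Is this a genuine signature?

σ^465 mod 3043 = 2510
σ^465 mod 3043 = 2510 matches H.

genuine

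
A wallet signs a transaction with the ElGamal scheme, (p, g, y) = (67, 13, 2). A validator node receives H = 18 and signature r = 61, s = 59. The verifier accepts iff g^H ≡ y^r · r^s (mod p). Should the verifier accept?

accept

Left side g^H mod p:
13^18 mod 67 = 9
Right side y^r · r^s mod p:
2^61 mod 67 = 44
61^59 mod 67 = 20
44·20 = 880 ≡ 9 (mod 67)
9 ≡ 9 (mod 67), so the signature is genuine.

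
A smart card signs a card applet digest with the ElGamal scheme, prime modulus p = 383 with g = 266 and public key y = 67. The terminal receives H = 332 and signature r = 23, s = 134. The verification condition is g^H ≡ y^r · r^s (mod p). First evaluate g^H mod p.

162

266^2 = 70756 ≡ 284
266^4 ≡ 284^2 = 80656 ≡ 226
266^8 ≡ 226^2 = 51076 ≡ 137
266^16 ≡ 137^2 = 18769 ≡ 2
266^32 ≡ 2^2 = 4
266^64 ≡ 4^2 = 16
266^128 ≡ 16^2 = 256
266^256 ≡ 256^2 = 65536 ≡ 43
332 = 256 + 64 + 8 + 4, so 266^332 ≡ 43·16·137·226 ≡ 162 (mod 383)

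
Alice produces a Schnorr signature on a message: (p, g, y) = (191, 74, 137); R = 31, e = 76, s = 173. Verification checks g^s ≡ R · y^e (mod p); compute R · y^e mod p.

182

137^2 = 18769 ≡ 51
137^4 ≡ 51^2 = 2601 ≡ 118
137^8 ≡ 118^2 = 13924 ≡ 172
137^16 ≡ 172^2 = 29584 ≡ 170
137^32 ≡ 170^2 = 28900 ≡ 59
137^64 ≡ 59^2 = 3481 ≡ 43
76 = 64 + 8 + 4, so 137^76 ≡ 43·172·118 ≡ 49 (mod 191)
R · y^e ≡ 31·49 = 1519 ≡ 182 (mod 191)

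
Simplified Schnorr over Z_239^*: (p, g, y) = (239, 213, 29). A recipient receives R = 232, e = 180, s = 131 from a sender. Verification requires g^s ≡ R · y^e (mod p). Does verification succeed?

g^s mod p:
213^2 = 45369 ≡ 198
213^4 ≡ 198^2 = 39204 ≡ 8
213^8 ≡ 8^2 = 64
213^16 ≡ 64^2 = 4096 ≡ 33
213^32 ≡ 33^2 = 1089 ≡ 133
213^64 ≡ 133^2 = 17689 ≡ 3
213^128 ≡ 3^2 = 9
131 = 128 + 2 + 1, so 213^131 ≡ 9·198·213 ≡ 34 (mod 239)
R · y^e mod p:
29^2 = 841 ≡ 124
29^4 ≡ 124^2 = 15376 ≡ 80
29^8 ≡ 80^2 = 6400 ≡ 186
29^16 ≡ 186^2 = 34596 ≡ 180
29^32 ≡ 180^2 = 32400 ≡ 135
29^64 ≡ 135^2 = 18225 ≡ 61
29^128 ≡ 61^2 = 3721 ≡ 136
180 = 128 + 32 + 16 + 4, so 29^180 ≡ 136·135·180·80 ≡ 49 (mod 239)
232·49 = 11368 ≡ 135 (mod 239)
34 ≠ 135; the check fails.

fails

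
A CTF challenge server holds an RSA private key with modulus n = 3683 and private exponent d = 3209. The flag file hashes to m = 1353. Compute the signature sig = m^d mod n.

478

Squares mod 3683: m^1≡1353, m^2≡158, m^4≡2866, m^8≡866, m^16≡2307, m^32≡314, m^64≡2838, m^128≡3206, m^256≡2866, m^512≡866, m^1024≡2307, m^2048≡314
3209 = 2048 + 1024 + 128 + 8 + 1, so m^3209 ≡ 314·2307·3206·866·1353 ≡ 478 (mod 3683)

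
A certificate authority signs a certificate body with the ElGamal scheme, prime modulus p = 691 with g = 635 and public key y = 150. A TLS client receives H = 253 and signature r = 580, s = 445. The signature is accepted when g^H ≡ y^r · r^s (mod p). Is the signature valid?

Left side g^H mod p:
635^2 = 403225 ≡ 372
635^4 ≡ 372^2 = 138384 ≡ 184
635^8 ≡ 184^2 = 33856 ≡ 688
635^16 ≡ 688^2 = 473344 ≡ 9
635^32 ≡ 9^2 = 81
635^64 ≡ 81^2 = 6561 ≡ 342
635^128 ≡ 342^2 = 116964 ≡ 185
253 = 128 + 64 + 32 + 16 + 8 + 4 + 1, so 635^253 ≡ 185·342·81·9·688·184·635 ≡ 159 (mod 691)
Right side y^r · r^s mod p:
150^2 = 22500 ≡ 388
150^4 ≡ 388^2 = 150544 ≡ 597
150^8 ≡ 597^2 = 356409 ≡ 544
150^16 ≡ 544^2 = 295936 ≡ 188
150^32 ≡ 188^2 = 35344 ≡ 103
150^64 ≡ 103^2 = 10609 ≡ 244
150^128 ≡ 244^2 = 59536 ≡ 110
150^256 ≡ 110^2 = 12100 ≡ 353
150^512 ≡ 353^2 = 124609 ≡ 229
580 = 512 + 64 + 4, so 150^580 ≡ 229·244·597 ≡ 638 (mod 691)
580^2 = 336400 ≡ 574
580^4 ≡ 574^2 = 329476 ≡ 560
580^8 ≡ 560^2 = 313600 ≡ 577
580^16 ≡ 577^2 = 332929 ≡ 558
580^32 ≡ 558^2 = 311364 ≡ 414
580^64 ≡ 414^2 = 171396 ≡ 28
580^128 ≡ 28^2 = 784 ≡ 93
580^256 ≡ 93^2 = 8649 ≡ 357
445 = 256 + 128 + 32 + 16 + 8 + 4 + 1, so 580^445 ≡ 357·93·414·558·577·560·580 ≡ 266 (mod 691)
638·266 = 169708 ≡ 413 (mod 691)
159 ≠ 413, so verification fails.

invalid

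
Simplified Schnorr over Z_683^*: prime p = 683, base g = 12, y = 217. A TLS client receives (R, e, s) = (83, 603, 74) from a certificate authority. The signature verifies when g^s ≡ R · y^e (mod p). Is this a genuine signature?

forged

g^s mod p:
12^74 mod 683 = 588
R · y^e mod p:
217^603 mod 683 = 222
83·222 = 18426 ≡ 668 (mod 683)
588 ≠ 668; the check fails.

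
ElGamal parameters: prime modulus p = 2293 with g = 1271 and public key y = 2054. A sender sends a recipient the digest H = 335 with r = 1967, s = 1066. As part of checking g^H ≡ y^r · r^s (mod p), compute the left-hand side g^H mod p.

674

1271^2 = 1615441 ≡ 1169
1271^4 ≡ 1169^2 = 1366561 ≡ 2226
1271^8 ≡ 2226^2 = 4955076 ≡ 2196
1271^16 ≡ 2196^2 = 4822416 ≡ 237
1271^32 ≡ 237^2 = 56169 ≡ 1137
1271^64 ≡ 1137^2 = 1292769 ≡ 1810
1271^128 ≡ 1810^2 = 3276100 ≡ 1696
1271^256 ≡ 1696^2 = 2876416 ≡ 994
335 = 256 + 64 + 8 + 4 + 2 + 1, so 1271^335 ≡ 994·1810·2196·2226·1169·1271 ≡ 674 (mod 2293)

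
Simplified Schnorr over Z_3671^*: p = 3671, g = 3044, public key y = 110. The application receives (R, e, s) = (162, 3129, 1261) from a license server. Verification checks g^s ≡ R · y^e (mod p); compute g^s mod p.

Squares mod 3671: 3044^1≡3044, 3044^2≡332, 3044^4≡94, 3044^8≡1494, 3044^16≡68, 3044^32≡953, 3044^64≡1472, 3044^128≡894, 3044^256≡2629, 3044^512≡2819, 3044^1024≡2717
1261 = 1024 + 128 + 64 + 32 + 8 + 4 + 1, so 3044^1261 ≡ 2717·894·1472·953·1494·94·3044 ≡ 1619 (mod 3671)

1619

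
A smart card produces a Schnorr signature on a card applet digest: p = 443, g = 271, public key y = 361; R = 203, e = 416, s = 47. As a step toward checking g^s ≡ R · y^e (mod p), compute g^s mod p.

311

271^2 = 73441 ≡ 346
271^4 ≡ 346^2 = 119716 ≡ 106
271^8 ≡ 106^2 = 11236 ≡ 161
271^16 ≡ 161^2 = 25921 ≡ 227
271^32 ≡ 227^2 = 51529 ≡ 141
47 = 32 + 8 + 4 + 2 + 1, so 271^47 ≡ 141·161·106·346·271 ≡ 311 (mod 443)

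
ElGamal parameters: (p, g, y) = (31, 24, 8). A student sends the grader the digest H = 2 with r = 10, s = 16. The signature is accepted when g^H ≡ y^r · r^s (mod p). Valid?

no

Left side g^H mod p:
24^2 mod 31 = 18
Right side y^r · r^s mod p:
8^10 mod 31 = 1
10^16 mod 31 = 10
1·10 = 10 ≡ 10 (mod 31)
18 ≠ 10, so verification fails.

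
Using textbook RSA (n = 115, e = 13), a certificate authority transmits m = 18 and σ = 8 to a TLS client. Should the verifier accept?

accept

σ^2 ≡ 8^2 = 64
σ^4 ≡ 64^2 = 4096 ≡ 71
σ^8 ≡ 71^2 = 5041 ≡ 96
13 = 8 + 4 + 1, so σ^13 ≡ 96·71·8 ≡ 18 (mod 115)
Since 18 equals the digest 18, verification succeeds.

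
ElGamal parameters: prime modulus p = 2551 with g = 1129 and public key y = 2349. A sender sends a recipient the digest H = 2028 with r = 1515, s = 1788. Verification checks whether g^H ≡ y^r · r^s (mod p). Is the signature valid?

Left side g^H mod p:
Squares mod 2551: 1129^1≡1129, 1129^2≡1692, 1129^4≡642, 1129^8≡1453, 1129^16≡1532, 1129^32≡104, 1129^64≡612, 1129^128≡2098, 1129^256≡1129, 1129^512≡1692, 1129^1024≡642
2028 = 1024 + 512 + 256 + 128 + 64 + 32 + 8 + 4, so 1129^2028 ≡ 642·1692·1129·2098·612·104·1453·642 ≡ 823 (mod 2551)
Right side y^r · r^s mod p:
Squares mod 2551: 2349^1≡2349, 2349^2≡2539, 2349^4≡144, 2349^8≡328, 2349^16≡442, 2349^32≡1488, 2349^64≡2427, 2349^128≡70, 2349^256≡2349, 2349^512≡2539, 2349^1024≡144
1515 = 1024 + 256 + 128 + 64 + 32 + 8 + 2 + 1, so 2349^1515 ≡ 144·2349·70·2427·1488·328·2539·2349 ≡ 2539 (mod 2551)
Squares mod 2551: 1515^1≡1515, 1515^2≡1876, 1515^4≡1547, 1515^8≡371, 1515^16≡2438, 1515^32≡14, 1515^64≡196, 1515^128≡151, 1515^256≡2393, 1515^512≡2005, 1515^1024≡2200
1788 = 1024 + 512 + 128 + 64 + 32 + 16 + 8 + 4, so 1515^1788 ≡ 2200·2005·151·196·14·2438·371·1547 ≡ 1885 (mod 2551)
2539·1885 = 4786015 ≡ 339 (mod 2551)
823 ≠ 339, so verification fails.

invalid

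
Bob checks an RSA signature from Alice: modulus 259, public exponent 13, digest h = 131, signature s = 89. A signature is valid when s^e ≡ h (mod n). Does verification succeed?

passes

s^2 ≡ 89^2 = 7921 ≡ 151
s^4 ≡ 151^2 = 22801 ≡ 9
s^8 ≡ 9^2 = 81
13 = 8 + 4 + 1, so s^13 ≡ 81·9·89 ≡ 131 (mod 259)
s^13 mod 259 = 131 matches h.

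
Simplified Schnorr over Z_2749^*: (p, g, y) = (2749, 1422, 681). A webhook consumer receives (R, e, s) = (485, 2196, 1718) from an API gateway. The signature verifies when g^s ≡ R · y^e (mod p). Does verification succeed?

g^s mod p:
Squares mod 2749: 1422^1≡1422, 1422^2≡1569, 1422^4≡1406, 1422^8≡305, 1422^16≡2308, 1422^32≡2051, 1422^64≡631, 1422^128≡2305, 1422^256≡1957, 1422^512≡492, 1422^1024≡152
1718 = 1024 + 512 + 128 + 32 + 16 + 4 + 2, so 1422^1718 ≡ 152·492·2305·2051·2308·1406·1569 ≡ 976 (mod 2749)
R · y^e mod p:
Squares mod 2749: 681^1≡681, 681^2≡1929, 681^4≡1644, 681^8≡469, 681^16≡41, 681^32≡1681, 681^64≡2538, 681^128≡537, 681^256≡2473, 681^512≡1953, 681^1024≡1346, 681^2048≡125
2196 = 2048 + 128 + 16 + 4, so 681^2196 ≡ 125·537·41·1644 ≡ 2368 (mod 2749)
485·2368 = 1148480 ≡ 2147 (mod 2749)
976 ≠ 2147; the check fails.

fails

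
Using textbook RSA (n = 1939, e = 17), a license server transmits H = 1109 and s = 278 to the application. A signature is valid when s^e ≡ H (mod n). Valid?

yes

s^2 ≡ 278^2 = 77284 ≡ 1663
s^4 ≡ 1663^2 = 2765569 ≡ 555
s^8 ≡ 555^2 = 308025 ≡ 1663
s^16 ≡ 1663^2 = 2765569 ≡ 555
17 = 16 + 1, so s^17 ≡ 555·278 ≡ 1109 (mod 1939)
Since 1109 equals the digest 1109, verification succeeds.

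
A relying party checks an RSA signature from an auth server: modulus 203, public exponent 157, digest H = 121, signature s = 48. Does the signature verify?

Squares mod 203: s^1≡48, s^2≡71, s^4≡169, s^8≡141, s^16≡190, s^32≡169, s^64≡141, s^128≡190
157 = 128 + 16 + 8 + 4 + 1, so s^157 ≡ 190·190·141·169·48 ≡ 188 (mod 203)
188 ≠ 121, so verification fails.

does not verify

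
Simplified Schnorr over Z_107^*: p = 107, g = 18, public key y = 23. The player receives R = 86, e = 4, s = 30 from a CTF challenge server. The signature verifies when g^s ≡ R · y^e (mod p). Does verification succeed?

passes

g^s mod p:
18^2 = 324 ≡ 3
18^4 ≡ 3^2 = 9
18^8 ≡ 9^2 = 81
18^16 ≡ 81^2 = 6561 ≡ 34
30 = 16 + 8 + 4 + 2, so 18^30 ≡ 34·81·9·3 ≡ 100 (mod 107)
R · y^e mod p:
23^2 = 529 ≡ 101
23^4 ≡ 101^2 = 10201 ≡ 36
86·36 = 3096 ≡ 100 (mod 107)
100 ≡ 100 (mod 107); signature holds.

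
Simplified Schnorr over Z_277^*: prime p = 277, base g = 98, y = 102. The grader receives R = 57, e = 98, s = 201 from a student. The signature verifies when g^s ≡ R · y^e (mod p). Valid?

no

g^s mod p:
98^2 = 9604 ≡ 186
98^4 ≡ 186^2 = 34596 ≡ 248
98^8 ≡ 248^2 = 61504 ≡ 10
98^16 ≡ 10^2 = 100
98^32 ≡ 100^2 = 10000 ≡ 28
98^64 ≡ 28^2 = 784 ≡ 230
98^128 ≡ 230^2 = 52900 ≡ 270
201 = 128 + 64 + 8 + 1, so 98^201 ≡ 270·230·10·98 ≡ 269 (mod 277)
R · y^e mod p:
102^2 = 10404 ≡ 155
102^4 ≡ 155^2 = 24025 ≡ 203
102^8 ≡ 203^2 = 41209 ≡ 213
102^16 ≡ 213^2 = 45369 ≡ 218
102^32 ≡ 218^2 = 47524 ≡ 157
102^64 ≡ 157^2 = 24649 ≡ 273
98 = 64 + 32 + 2, so 102^98 ≡ 273·157·155 ≡ 164 (mod 277)
57·164 = 9348 ≡ 207 (mod 277)
269 ≠ 207; the check fails.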